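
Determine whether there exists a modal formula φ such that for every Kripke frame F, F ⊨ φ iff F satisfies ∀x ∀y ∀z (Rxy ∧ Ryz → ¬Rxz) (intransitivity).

Not definable by any modal formula

Modal frame validity is preserved under surjective bounded morphisms.
The 3-cycle (worlds w0,w1,w2 with w0→w1→w2→w0) is intransitive. Mapping every world to a single reflexive point • is a surjective bounded morphism; the reflexive point is not intransitive (R••∧R•• but R••).
So the class is not modally definable.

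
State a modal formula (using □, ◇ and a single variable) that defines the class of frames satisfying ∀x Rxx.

□p → p

The condition is reflexivity. The T schema □p → p defines it.
Suppose □p→p is valid. At any x set V(p)={w : Rxw}. Then □p holds at x, so p holds at x, i.e. Rxx.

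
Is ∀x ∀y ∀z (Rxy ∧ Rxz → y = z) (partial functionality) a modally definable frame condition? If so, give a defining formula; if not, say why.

Definable; ◇r → □r defines it

This is a Sahlqvist condition; the CD axiom ◇r → □r defines it.
Suppose ◇r→□r is valid. Take Rxy, Rxz and set V(r)={y}. Then ◇r at x, so □r at x, so r at z, i.e. z=y.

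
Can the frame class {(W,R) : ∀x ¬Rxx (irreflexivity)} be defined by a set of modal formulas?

Modal frame validity is preserved under surjective bounded morphisms.
The 5-cycle (worlds a,b,c,d,e with a→b→c→d→e→a) is irreflexive, and the map sending every world to a single reflexive point • is a surjective bounded morphism (forth: every edge maps to (•,•); back: every world has a successor). So any modal formula valid on the 5-cycle is also valid on the reflexive point, which is not irreflexive.
Hence irreflexivity is not modally definable.

Not modally definable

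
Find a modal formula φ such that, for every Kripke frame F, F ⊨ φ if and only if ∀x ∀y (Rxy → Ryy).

The condition is shift-reflexivity. The T□ schema □(□ψ → ψ) defines it.
Suppose □(□ψ→ψ) is valid. Take Rxy and set V(ψ)={w : Ryw}. Then at y, □ψ holds; since □(□ψ→ψ) at x, □ψ→ψ at y, so ψ at y, i.e. Ryy.

□(□ψ → ψ)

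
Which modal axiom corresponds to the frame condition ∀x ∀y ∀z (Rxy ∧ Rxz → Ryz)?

A defining formula is ◇p → □◇p (the 5 axiom).

◇p → □◇p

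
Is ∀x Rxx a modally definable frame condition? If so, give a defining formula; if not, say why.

Yes — defined by □q → q

The condition is reflexivity. A defining modal formula is □q → q.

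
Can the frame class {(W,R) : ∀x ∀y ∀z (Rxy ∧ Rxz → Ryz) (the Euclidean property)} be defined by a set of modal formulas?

Yes — defined by ◇r → □◇r

Yes: it is the Euclidean property, defined by the 5 schema ◇r → □◇r.
Suppose ◇r→□◇r is valid. Take Rxy, Rxz and set V(r)={y}. Then ◇r at x, so □◇r at x, so ◇r at z, so some w with Rzw has r; w=y, i.e. Rzy. By symmetry of the argument, Ryz.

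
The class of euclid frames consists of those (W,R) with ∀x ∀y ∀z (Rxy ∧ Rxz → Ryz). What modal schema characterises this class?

◇r → □◇r

A defining formula is ◇r → □◇r (the 5 axiom).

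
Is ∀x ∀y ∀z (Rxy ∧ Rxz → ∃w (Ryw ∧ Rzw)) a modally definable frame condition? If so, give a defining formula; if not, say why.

Yes — defined by ◇□r → □◇r

The condition is convergence. A defining modal formula is ◇□r → □◇r.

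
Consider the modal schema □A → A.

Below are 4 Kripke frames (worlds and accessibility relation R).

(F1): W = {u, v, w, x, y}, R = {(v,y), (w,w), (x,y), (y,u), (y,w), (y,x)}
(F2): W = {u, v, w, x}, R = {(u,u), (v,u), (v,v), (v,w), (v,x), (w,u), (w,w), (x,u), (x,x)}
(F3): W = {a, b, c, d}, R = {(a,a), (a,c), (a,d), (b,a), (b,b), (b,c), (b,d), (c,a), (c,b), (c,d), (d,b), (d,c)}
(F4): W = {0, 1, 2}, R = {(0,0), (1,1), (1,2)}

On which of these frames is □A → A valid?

This is the axiom for reflexivity; its first-order frame correspondent is ∀x Rxx.
(F1): fails — world u does not see itself.
(F2): ✓.
(F3): fails — world c does not see itself.
(F4): fails — world 2 does not see itself.
Valid on: (F2).

(F2)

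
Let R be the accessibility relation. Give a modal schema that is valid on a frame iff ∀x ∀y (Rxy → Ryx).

q → □◇q

A defining formula is q → □◇q (the B axiom).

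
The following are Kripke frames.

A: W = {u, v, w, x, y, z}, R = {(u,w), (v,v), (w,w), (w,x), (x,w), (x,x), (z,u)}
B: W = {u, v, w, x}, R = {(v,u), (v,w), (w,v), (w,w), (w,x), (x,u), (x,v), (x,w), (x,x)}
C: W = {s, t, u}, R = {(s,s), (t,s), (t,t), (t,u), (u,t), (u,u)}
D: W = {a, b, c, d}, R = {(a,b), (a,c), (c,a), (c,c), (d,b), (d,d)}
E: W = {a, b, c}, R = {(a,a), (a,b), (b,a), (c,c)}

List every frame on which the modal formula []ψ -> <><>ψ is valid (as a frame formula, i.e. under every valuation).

This is the axiom for a generalized confluence (Geach) condition; its first-order frame correspondent is forall x exists w (xRw & x R^2 w).
A: fails — at y but no t with yRt and yR²t.
B: fails — at u but no t with uRt and uR²t.
C: ✓.
D: fails — at b but no w with bRw and bR²w.
E: ✓.

C, E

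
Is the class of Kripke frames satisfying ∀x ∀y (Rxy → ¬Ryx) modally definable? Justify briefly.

If a class were modally definable it would be closed under surjective bounded morphisms (Goldblatt–Thomason).
The 3-cycle (worlds 0,1,2 with 0→1→2→0) is asymmetric. Mapping every world to a single reflexive point • is a surjective bounded morphism, and the reflexive point is not asymmetric (R•• but asymmetry requires ¬R••).
So no modal formula (or set of formulas) defines exactly the asymmetric frames.

Not definable by any modal formula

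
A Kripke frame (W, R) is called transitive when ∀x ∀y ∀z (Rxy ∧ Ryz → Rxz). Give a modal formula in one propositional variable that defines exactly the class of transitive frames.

This is transitivity; the standard corresponding axiom is 4: □q → □□q.
Suppose □q→□□q is valid. Take Rxy, Ryz and set V(q)={w : Rxw}. Then □q at x, so □□q at x, so □q at y, so q at z, i.e. Rxz.

□q → □□q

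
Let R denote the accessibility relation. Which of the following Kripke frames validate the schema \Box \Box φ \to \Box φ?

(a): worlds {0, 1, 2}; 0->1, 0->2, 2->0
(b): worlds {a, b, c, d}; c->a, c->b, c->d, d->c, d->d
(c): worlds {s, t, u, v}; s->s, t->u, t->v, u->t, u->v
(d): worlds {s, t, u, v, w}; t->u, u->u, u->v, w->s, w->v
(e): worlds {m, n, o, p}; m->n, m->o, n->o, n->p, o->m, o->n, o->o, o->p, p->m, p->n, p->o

(e)

This is the axiom for density; its first-order frame correspondent is \forall x \forall y (Rxy \to \exists z (Rxz \wedge Rzy)).
(a): fails — R01 but no z with R0z and Rz1.
(b): fails — Rcb but no z with Rcz and Rzb.
(c): fails — Rut but no z with Ruz and Rzt.
(d): fails — Rwv but no z with Rwz and Rzv.
(e): holds.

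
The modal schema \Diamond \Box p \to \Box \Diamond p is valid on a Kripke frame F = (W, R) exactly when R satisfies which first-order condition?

Suppose ◇□p→□◇p is valid. Take Rxy, Rxz and set V(p)={w : Ryw}. Then □p at y so ◇□p at x, so □◇p at x, so ◇p at z, giving w with Rzw and Ryw.
The converse is a direct semantic check.
Frame condition: \forall x \forall y \forall z (Rxy \wedge Rxz \to \exists w (Ryw \wedge Rzw)).

Convergence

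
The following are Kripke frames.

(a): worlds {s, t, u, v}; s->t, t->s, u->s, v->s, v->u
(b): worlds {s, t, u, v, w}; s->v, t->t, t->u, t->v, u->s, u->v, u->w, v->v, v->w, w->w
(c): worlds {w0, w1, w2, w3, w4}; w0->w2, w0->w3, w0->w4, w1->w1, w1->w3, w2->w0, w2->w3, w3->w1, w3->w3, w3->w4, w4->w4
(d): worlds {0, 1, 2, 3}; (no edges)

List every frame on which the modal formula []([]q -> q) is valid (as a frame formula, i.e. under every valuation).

(d)

This is the axiom for shift-reflexivity; its first-order frame correspondent is forall x forall y (Rxy -> Ryy).
(a): fails — Rus but not Rss.
(b): fails — Rus but not Rss.
(c): fails — Rw0w2 but not Rw2w2.
(d): satisfies the condition.
Valid on: (d).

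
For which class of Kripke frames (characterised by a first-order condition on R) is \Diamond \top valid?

seriality: \forall x \exists y Rxy

This is a form of the D axiom.
It corresponds to seriality: \forall x \exists y Rxy.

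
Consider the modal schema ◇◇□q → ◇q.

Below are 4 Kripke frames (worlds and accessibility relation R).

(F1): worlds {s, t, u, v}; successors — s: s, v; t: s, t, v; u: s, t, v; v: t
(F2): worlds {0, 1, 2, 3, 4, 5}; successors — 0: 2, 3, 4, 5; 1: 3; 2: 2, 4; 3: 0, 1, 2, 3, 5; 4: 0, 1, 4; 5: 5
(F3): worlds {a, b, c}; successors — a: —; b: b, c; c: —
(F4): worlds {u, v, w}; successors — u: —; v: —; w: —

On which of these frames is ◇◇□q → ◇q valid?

The schema corresponds to a generalized confluence (Geach) condition: ∀x ∀y (xR²y → ∃w (yRw ∧ xRw)).
(F1): fails — sR²v but no w with vRw and sRw.
(F2): fails — 1R²2 but no w with 2Rw and 1Rw.
(F3): fails — bR²c but no w with cRw and bRw.
(F4): holds.

(F4)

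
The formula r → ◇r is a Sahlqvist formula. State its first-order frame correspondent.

This is frame-equivalent to □r → r (substitute ¬r for r and contrapose).
Suppose □r→r is valid. At any x set V(r)={w : Rxw}. Then □r holds at x, so r holds at x, i.e. Rxx.

reflexivity: ∀x Rxx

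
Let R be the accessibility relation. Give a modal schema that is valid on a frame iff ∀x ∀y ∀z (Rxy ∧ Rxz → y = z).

The condition is partial functionality. The CD schema ◇s → □s defines it.
Suppose ◇s→□s is valid. Take Rxy, Rxz and set V(s)={y}. Then ◇s at x, so □s at x, so s at z, i.e. z=y.

◇s → □s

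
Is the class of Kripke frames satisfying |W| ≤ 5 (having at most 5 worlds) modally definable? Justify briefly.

If a class were modally definable it would be closed under disjoint unions (Goldblatt–Thomason).
Any modal formula valid on each of 6 disjoint one-world frames is valid on their disjoint union (validity is preserved under disjoint unions). Each one-world frame has |W|=1≤5, but the union has |W|=6.
Hence having at most 5 worlds is not modally definable.

Not definable by any modal formula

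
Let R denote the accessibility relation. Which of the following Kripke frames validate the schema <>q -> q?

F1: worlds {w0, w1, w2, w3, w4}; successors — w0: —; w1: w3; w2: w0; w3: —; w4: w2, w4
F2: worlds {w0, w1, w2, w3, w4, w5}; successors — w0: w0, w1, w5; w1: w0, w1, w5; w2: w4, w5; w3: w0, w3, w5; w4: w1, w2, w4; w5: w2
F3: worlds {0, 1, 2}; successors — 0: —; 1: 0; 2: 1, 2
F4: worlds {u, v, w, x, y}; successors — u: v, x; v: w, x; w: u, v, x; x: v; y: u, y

none

This is the axiom for a generalized confluence (Geach) condition; its first-order frame correspondent is forall x forall y (xRy -> exists w (y = w & x = w)).
F1: fails — w1Rw3 but w3 ≠ w1.
F2: fails — w0Rw1 but w1 ≠ w0.
F3: fails — 1R0 but 0 ≠ 1.
F4: fails — uRv but v ≠ u.
Valid on no frame.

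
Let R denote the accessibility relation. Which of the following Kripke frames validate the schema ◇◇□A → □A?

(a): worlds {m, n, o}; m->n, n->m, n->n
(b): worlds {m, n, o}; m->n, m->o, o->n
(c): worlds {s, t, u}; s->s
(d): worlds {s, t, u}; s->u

The schema corresponds to a generalized confluence (Geach) condition: ∀x ∀y ∀z ((xR²y ∧ xRz) → ∃w (yRw ∧ z = w)).
(a): fails — nR²m, nRm but no w with mRw and m=w.
(b): fails — mR²n, mRn but no w with nRw and n=w.
(c): satisfies the condition.
(d): satisfies the condition.
Valid on: (c), (d).

(c), (d)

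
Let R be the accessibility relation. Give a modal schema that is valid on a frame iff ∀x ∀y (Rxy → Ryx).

q → □◇q

A defining formula is q → □◇q (the B axiom).
Suppose q→□◇q is valid. Take Rxy and set V(q)={x}. Then q at x, so □◇q at x, so ◇q at y, so some z with Ryz has q; z=x, i.e. Ryx.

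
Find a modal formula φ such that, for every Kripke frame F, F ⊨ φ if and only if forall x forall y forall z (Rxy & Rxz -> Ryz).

◇p → □◇p

The condition is the Euclidean property. The 5 schema ◇p → □◇p defines it.
Suppose ◇p→□◇p is valid. Take Rxy, Rxz and set V(p)={y}. Then ◇p at x, so □◇p at x, so ◇p at z, so some w with Rzw has p; w=y, i.e. Rzy. By symmetry of the argument, Ryz.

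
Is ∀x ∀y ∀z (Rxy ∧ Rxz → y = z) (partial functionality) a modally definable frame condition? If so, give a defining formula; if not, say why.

Definable; ◇r → □r defines it

The condition is partial functionality. A defining modal formula is ◇r → □r.
Suppose ◇r→□r is valid. Take Rxy, Rxz and set V(r)={y}. Then ◇r at x, so □r at x, so r at z, i.e. z=y.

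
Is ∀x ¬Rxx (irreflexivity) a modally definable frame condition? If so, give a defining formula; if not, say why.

Not definable by any modal formula

Any modally definable frame class is closed under surjective bounded morphisms.
The 5-cycle (worlds w0,w1,w2,w3,w4 with w0→w1→w2→w3→w4→w0) is irreflexive, and the map sending every world to a single reflexive point • is a surjective bounded morphism (forth: every edge maps to (•,•); back: every world has a successor). So any modal formula valid on the 5-cycle is also valid on the reflexive point, which is not irreflexive.
So the class is not modally definable.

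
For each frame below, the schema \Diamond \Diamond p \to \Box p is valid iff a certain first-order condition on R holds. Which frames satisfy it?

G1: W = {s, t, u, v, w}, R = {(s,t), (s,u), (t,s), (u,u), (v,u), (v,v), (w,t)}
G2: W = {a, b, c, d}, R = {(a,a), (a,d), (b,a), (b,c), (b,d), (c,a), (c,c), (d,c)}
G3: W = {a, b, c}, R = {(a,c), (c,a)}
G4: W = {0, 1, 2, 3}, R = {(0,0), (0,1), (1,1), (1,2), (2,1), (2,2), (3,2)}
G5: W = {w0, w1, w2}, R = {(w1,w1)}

G5

This is the axiom for a generalized confluence (Geach) condition; its first-order frame correspondent is \forall x \forall y \forall z ((x R^2 y \wedge xRz) \to \exists w (y = w \wedge z = w)).
G1: fails — sR²s, sRt but s ≠ t.
G2: fails — aR²a, aRd but a ≠ d.
G3: fails — aR²a, aRc but a ≠ c.
G4: fails — 0R²0, 0R1 but 0 ≠ 1.
G5: satisfies the condition.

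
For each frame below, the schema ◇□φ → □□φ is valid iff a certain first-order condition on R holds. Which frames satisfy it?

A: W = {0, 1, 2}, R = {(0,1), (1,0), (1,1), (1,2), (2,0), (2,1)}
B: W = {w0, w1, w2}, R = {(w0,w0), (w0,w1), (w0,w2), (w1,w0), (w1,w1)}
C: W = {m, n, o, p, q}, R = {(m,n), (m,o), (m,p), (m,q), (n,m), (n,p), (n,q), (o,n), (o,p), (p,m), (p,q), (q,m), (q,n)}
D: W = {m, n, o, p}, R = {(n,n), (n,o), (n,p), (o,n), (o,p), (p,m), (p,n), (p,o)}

Frame correspondent (Sahlqvist): ∀x ∀y ∀z ((xRy ∧ xR²z) → ∃w (yRw ∧ z = w)) — i.e. a generalized confluence (Geach) condition.
A: fails — 1R0, 1R²0 but no w with 0Rw and 0=w.
B: fails — w0Rw1, w0R²w2 but no w with w1Rw and w2=w.
C: fails — mRn, mR²n but no w with nRw and n=w.
D: fails — nRn, nR²m but no w with nRw and m=w.
Valid on no frame.

none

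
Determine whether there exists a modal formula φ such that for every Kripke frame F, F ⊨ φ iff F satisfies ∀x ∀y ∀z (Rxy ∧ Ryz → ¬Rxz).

Not definable by any modal formula

Any modally definable frame class is closed under surjective bounded morphisms.
The 3-cycle (worlds s,t,u with s→t→u→s) is intransitive. Mapping every world to a single reflexive point • is a surjective bounded morphism; the reflexive point is not intransitive (R••∧R•• but R••).
So no modal formula (or set of formulas) defines exactly the intransitive frames.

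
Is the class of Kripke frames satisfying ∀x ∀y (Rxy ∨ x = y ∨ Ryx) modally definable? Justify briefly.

Any modally definable frame class is closed under disjoint unions.
Take 2 disjoint single-world reflexive frames: each is trivially connected, but their disjoint union has 2 worlds with no edge between distinct components, so it is not connected.
So the class is not modally definable.

Not modally definable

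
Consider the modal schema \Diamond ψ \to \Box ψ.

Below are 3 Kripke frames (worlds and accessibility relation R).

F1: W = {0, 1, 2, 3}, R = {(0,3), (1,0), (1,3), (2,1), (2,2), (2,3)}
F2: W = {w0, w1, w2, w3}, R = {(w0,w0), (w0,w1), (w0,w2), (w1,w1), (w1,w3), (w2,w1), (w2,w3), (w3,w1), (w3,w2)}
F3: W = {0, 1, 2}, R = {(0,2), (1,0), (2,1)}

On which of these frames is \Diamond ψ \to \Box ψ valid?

The schema corresponds to partial functionality: \forall x \forall y \forall z (Rxy \wedge Rxz \to y = z).
F1: fails — 1 sees both 0 and 3.
F2: fails — w0 sees both w0 and w1.
F3: ✓.
Valid on: F3.

F3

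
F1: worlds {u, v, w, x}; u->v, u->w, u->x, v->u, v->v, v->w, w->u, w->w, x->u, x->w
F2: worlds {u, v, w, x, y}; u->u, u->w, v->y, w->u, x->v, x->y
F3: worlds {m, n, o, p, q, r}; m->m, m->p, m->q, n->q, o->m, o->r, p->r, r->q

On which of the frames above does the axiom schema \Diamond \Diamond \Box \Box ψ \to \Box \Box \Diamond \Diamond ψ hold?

Frame correspondent (Sahlqvist): \forall x \forall y \forall z ((x R^2 y \wedge x R^2 z) \to \exists w (y R^2 w \wedge z R^2 w)) — i.e. a generalized confluence (Geach) condition.
F1: holds.
F2: fails — xR²y, xR²y but no t with yR²t and yR²t.
F3: fails — mR²m, mR²q but no w with mR²w and qR²w.
Valid on: F1.

F1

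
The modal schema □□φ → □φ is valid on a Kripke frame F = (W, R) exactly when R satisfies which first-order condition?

density: ∀x ∀y (Rxy → ∃z (Rxz ∧ Rzy))

Suppose □□φ→□φ is valid. Take Rxy and set V(φ)={w : xR²w}. Then □□φ at x, so □φ at x, so φ at y, i.e. ∃z(Rxz∧Rzy).
Conversely, on a frame with density the schema holds at every world under every valuation.
So the correspondent is density.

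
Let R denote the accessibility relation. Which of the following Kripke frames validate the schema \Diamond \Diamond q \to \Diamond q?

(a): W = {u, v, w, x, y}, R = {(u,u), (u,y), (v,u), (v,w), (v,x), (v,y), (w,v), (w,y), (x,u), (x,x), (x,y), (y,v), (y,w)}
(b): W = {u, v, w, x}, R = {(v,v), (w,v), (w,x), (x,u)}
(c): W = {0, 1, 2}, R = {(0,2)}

Frame correspondent (Sahlqvist): \forall x \forall y \forall z (Rxy \wedge Ryz \to Rxz) — i.e. transitivity.
(a): fails — Rvw and Rwv but not Rvv.
(b): fails — Rwx and Rxu but not Rwu.
(c): condition met.
Valid on: (c).

(c)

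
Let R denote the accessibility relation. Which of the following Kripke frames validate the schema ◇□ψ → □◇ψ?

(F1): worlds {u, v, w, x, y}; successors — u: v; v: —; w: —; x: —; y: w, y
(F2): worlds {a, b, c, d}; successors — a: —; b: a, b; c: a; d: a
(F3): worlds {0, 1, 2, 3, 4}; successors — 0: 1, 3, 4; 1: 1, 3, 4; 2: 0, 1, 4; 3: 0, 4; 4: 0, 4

Frame correspondent (Sahlqvist): ∀x ∀y ∀z (Rxy ∧ Rxz → ∃w (Ryw ∧ Rzw)) — i.e. convergence.
(F1): fails — Ruv and Ruv but v and v have no common successor.
(F2): fails — Rba and Rba but a and a have no common successor.
(F3): satisfies the condition.
Valid on: (F3).

(F3)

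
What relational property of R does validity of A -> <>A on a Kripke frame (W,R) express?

Replacing A by ¬A and contraposing gives the equivalent schema □A → A.
Suppose □A→A is valid. At any x set V(A)={w : Rxw}. Then □A holds at x, so A holds at x, i.e. Rxx.
The converse is a direct semantic check.
So the correspondent is reflexivity.

Reflexivity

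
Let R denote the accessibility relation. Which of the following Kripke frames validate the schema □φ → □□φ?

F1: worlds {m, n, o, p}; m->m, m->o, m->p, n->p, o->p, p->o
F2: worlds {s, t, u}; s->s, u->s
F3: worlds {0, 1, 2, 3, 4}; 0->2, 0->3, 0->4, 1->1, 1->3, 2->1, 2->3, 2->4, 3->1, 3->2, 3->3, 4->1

F2

Frame correspondent (Sahlqvist): ∀x ∀y ∀z (Rxy ∧ Ryz → Rxz) — i.e. transitivity.
F1: fails — Rop and Rpo but not Roo.
F2: holds.
F3: fails — R32 and R24 but not R34.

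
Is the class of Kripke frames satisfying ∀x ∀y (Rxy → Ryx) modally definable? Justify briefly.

Yes — defined by r → □◇r

Yes: it is symmetry, defined by the B schema r → □◇r.
Suppose r→□◇r is valid. Take Rxy and set V(r)={x}. Then r at x, so □◇r at x, so ◇r at y, so some z with Ryz has r; z=x, i.e. Ryx.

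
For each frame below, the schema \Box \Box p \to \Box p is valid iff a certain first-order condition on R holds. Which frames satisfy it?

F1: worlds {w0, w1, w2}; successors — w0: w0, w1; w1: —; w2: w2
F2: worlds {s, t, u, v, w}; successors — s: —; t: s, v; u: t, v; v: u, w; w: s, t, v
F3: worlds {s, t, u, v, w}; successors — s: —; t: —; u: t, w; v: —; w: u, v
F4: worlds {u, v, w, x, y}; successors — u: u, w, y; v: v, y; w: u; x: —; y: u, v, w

The schema corresponds to density: \forall x \forall y (Rxy \to \exists z (Rxz \wedge Rzy)).
F1: holds.
F2: fails — Rwt but no z with Rwz and Rzt.
F3: fails — Rwu but no z with Rwz and Rzu.
F4: holds.

F1, F4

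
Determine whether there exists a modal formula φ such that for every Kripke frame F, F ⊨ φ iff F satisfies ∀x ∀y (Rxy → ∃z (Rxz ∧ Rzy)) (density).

Yes, by □□q → □q

Yes: it is density, defined by the C4 schema □□q → □q.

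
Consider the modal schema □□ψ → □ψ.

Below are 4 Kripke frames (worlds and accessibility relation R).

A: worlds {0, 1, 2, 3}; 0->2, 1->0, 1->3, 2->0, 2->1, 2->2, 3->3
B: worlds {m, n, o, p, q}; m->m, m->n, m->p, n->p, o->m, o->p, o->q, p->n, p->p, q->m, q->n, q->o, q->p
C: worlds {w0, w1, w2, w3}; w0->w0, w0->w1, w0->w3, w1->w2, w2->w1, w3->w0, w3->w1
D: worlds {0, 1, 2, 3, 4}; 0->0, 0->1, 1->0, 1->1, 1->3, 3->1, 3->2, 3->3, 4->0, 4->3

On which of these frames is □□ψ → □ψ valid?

Frame correspondent (Sahlqvist): ∀x ∀y (Rxy → ∃z (Rxz ∧ Rzy)) — i.e. density.
A: fails — R10 but no z with R1z and Rz0.
B: fails — Roq but no z with Roz and Rzq.
C: fails — Rw1w2 but no z with Rw1z and Rzw2.
D: condition met.
Valid on: D.

D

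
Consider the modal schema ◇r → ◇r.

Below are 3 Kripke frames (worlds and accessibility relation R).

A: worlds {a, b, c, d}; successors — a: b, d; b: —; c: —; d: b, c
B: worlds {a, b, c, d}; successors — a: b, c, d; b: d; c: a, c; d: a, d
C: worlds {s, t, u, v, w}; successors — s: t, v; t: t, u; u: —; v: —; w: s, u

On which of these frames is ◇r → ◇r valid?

A, B, C

Frame correspondent (Sahlqvist): ∀x ∀y (xRy → ∃w (y = w ∧ xRw)) — i.e. a generalized confluence (Geach) condition.
A: ✓.
B: ✓.
C: ✓.
Valid on: A, B, C.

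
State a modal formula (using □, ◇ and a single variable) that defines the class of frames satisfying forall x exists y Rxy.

□r → ◇r

This is seriality; the standard corresponding axiom is D: □r → ◇r.
Suppose □r→◇r is valid. At any x set V(r)=W. Then □r at x, so ◇r at x, so x has a successor.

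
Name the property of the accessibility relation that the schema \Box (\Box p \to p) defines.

shift-reflexivity: \forall x \forall y (Rxy \to Ryy)

Suppose □(□p→p) is valid. Take Rxy and set V(p)={w : Ryw}. Then at y, □p holds; since □(□p→p) at x, □p→p at y, so p at y, i.e. Ryy.
Conversely, on a frame with shift-reflexivity the schema holds at every world under every valuation.
Frame condition: \forall x \forall y (Rxy \to Ryy).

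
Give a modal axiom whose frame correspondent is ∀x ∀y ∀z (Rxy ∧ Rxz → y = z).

◇q → □q

A defining formula is ◇q → □q (the CD axiom).
Suppose ◇q→□q is valid. Take Rxy, Rxz and set V(q)={y}. Then ◇q at x, so □q at x, so q at z, i.e. z=y.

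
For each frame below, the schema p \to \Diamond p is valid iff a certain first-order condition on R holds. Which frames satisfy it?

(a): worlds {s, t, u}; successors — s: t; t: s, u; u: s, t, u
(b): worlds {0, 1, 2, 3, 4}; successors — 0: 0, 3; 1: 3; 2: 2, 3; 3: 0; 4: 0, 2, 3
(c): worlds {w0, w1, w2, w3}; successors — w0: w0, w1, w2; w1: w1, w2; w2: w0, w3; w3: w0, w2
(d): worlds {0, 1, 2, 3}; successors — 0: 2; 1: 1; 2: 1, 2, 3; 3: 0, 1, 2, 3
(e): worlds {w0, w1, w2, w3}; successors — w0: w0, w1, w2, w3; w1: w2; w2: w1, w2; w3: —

none

Frame correspondent (Sahlqvist): \forall x Rxx — i.e. reflexivity.
(a): fails — world s does not see itself.
(b): fails — world 1 does not see itself.
(c): fails — world w2 does not see itself.
(d): fails — world 0 does not see itself.
(e): fails — world w1 does not see itself.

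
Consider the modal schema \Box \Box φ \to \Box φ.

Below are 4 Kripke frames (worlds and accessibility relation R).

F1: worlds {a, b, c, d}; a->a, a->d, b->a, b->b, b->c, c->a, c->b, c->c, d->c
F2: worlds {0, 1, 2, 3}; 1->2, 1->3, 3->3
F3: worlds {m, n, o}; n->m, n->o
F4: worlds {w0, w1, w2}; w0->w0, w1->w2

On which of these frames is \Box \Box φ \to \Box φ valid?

This is the axiom for density; its first-order frame correspondent is \forall x \forall y (Rxy \to \exists z (Rxz \wedge Rzy)).
F1: ✓.
F2: fails — R12 but no z with R1z and Rz2.
F3: fails — Rno but no z with Rnz and Rzo.
F4: fails — Rw1w2 but no z with Rw1z and Rzw2.

F1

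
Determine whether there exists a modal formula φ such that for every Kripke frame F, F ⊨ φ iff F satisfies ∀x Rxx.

Yes: it is reflexivity, defined by the T schema □q → q.
Suppose □q→q is valid. At any x set V(q)={w : Rxw}. Then □q holds at x, so q holds at x, i.e. Rxx.

Yes, by □q → q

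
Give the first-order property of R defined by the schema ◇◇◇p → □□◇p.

∀x ∀y ∀z ((xR³y ∧ xR²z) → ∃w (y = w ∧ zRw))

This is a Sahlqvist (Geach-type) schema ◇^3□^0p → □^2◇^1p.
First-order correspondent: ∀x ∀y ∀z ((xR³y ∧ xR²z) → ∃w (y = w ∧ zRw)).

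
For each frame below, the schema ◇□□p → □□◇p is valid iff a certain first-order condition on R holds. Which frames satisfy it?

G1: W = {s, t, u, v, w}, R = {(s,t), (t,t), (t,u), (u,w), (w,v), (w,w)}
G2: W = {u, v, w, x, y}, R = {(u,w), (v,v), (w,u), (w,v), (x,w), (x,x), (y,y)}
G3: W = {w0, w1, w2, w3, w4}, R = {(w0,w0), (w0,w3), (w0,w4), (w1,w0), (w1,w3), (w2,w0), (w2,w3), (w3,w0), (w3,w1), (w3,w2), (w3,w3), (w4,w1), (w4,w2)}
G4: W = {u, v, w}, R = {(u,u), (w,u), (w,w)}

G2, G4

The schema corresponds to a generalized confluence (Geach) condition: ∀x ∀y ∀z ((xRy ∧ xR²z) → ∃w (yR²w ∧ zRw)).
G1: fails — tRu, tR²t but no w* with uR²w* and tRw*.
G2: condition met.
G3: fails — w0Rw4, w0R²w4 but no w with w4R²w and w4Rw.
G4: condition met.
Valid on: G2, G4.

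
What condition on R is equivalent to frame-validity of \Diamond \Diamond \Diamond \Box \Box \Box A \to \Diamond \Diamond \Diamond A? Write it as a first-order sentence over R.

\forall x \forall y (x R^3 y \to \exists w (y R^3 w \wedge x R^3 w))

This is a Sahlqvist (Geach-type) schema ◇^3□^3A → □^0◇^3A.
Minimal-valuation argument: fix x; take any y with xR^3y and any z with xR^0z. Set V(A) to the set of worlds R-reachable from y in exactly 3 steps. Then □^3A holds at y, so the antecedent holds at x; validity forces ◇^3A at z, giving a w with zR^3w and yR^3w.
First-order correspondent: \forall x \forall y (x R^3 y \to \exists w (y R^3 w \wedge x R^3 w)).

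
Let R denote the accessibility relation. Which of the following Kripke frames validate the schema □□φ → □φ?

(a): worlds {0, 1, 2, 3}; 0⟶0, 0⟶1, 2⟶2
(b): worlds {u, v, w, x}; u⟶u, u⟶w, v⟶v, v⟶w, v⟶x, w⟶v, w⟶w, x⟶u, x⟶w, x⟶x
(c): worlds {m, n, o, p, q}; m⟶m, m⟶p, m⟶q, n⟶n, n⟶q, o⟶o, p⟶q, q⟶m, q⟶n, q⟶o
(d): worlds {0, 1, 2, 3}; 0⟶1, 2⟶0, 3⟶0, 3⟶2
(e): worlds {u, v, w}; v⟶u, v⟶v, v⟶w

The schema corresponds to density: ∀x ∀y (Rxy → ∃z (Rxz ∧ Rzy)).
(a): holds.
(b): holds.
(c): fails — Rpq but no z with Rpz and Rzq.
(d): fails — R01 but no z with R0z and Rz1.
(e): holds.
Valid on: (a), (b), (e).

(a), (b), (e)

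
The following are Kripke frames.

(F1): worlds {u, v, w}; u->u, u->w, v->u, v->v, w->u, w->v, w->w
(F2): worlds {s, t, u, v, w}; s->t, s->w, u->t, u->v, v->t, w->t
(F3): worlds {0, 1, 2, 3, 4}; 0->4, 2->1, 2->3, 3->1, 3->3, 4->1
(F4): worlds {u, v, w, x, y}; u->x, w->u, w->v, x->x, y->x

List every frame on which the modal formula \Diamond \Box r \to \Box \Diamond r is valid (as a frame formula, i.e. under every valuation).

(F1)

The schema corresponds to convergence: \forall x \forall y \forall z (Rxy \wedge Rxz \to \exists w (Ryw \wedge Rzw)).
(F1): satisfies the condition.
(F2): fails — Rsw and Rst but w and t have no common successor.
(F3): fails — R23 and R21 but 3 and 1 have no common successor.
(F4): fails — Rwu and Rwv but u and v have no common successor.
Valid on: (F1).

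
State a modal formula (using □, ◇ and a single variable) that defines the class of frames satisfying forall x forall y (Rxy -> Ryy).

□(□q → q)

The condition is shift-reflexivity. The T□ schema □(□q → q) defines it.
Suppose □(□q→q) is valid. Take Rxy and set V(q)={w : Ryw}. Then at y, □q holds; since □(□q→q) at x, □q→q at y, so q at y, i.e. Ryy.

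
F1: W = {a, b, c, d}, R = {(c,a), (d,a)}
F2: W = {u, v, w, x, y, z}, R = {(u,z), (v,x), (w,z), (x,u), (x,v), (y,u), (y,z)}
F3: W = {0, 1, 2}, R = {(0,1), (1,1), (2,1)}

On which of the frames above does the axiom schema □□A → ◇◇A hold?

The schema corresponds to a generalized confluence (Geach) condition: ∀x ∃w (xR²w ∧ xR²w).
F1: fails — at a but no w with aR²w and aR²w.
F2: fails — at u but no t with uR²t and uR²t.
F3: holds.
Valid on: F3.

F3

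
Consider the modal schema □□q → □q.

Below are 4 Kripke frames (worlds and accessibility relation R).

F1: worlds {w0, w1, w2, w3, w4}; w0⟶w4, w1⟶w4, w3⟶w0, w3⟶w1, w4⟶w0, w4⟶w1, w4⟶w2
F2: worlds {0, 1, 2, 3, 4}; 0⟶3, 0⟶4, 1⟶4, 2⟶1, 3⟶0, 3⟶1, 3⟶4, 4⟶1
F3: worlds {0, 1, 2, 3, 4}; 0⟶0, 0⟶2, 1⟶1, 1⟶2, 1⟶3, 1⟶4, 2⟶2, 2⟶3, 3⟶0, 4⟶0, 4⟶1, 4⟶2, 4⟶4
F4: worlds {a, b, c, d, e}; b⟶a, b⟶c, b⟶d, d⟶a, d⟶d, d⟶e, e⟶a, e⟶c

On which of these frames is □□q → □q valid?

F3

The schema corresponds to density: ∀x ∀y (Rxy → ∃z (Rxz ∧ Rzy)).
F1: fails — Rw0w4 but no z with Rw0z and Rzw4.
F2: fails — R14 but no z with R1z and Rz4.
F3: ✓.
F4: fails — Rbc but no z with Rbz and Rzc.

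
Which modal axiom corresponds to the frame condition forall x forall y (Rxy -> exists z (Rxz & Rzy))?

This is density; the standard corresponding axiom is C4: □□ψ → □ψ.
Suppose □□ψ→□ψ is valid. Take Rxy and set V(ψ)={w : xR²w}. Then □□ψ at x, so □ψ at x, so ψ at y, i.e. ∃z(Rxz∧Rzy).

□□ψ → □ψ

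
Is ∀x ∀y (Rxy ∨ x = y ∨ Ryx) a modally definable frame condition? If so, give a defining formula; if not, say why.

No — not modally definable

If a class were modally definable it would be closed under disjoint unions (Goldblatt–Thomason).
Take 4 disjoint single-world reflexive frames: each is trivially connected, but their disjoint union has 4 worlds with no edge between distinct components, so it is not connected.
Hence connectedness of R is not modally definable.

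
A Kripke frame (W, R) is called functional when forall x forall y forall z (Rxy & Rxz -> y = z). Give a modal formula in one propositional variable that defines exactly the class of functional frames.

The condition is partial functionality. The CD schema ◇q → □q defines it.
Suppose ◇q→□q is valid. Take Rxy, Rxz and set V(q)={y}. Then ◇q at x, so □q at x, so q at z, i.e. z=y.

◇q → □q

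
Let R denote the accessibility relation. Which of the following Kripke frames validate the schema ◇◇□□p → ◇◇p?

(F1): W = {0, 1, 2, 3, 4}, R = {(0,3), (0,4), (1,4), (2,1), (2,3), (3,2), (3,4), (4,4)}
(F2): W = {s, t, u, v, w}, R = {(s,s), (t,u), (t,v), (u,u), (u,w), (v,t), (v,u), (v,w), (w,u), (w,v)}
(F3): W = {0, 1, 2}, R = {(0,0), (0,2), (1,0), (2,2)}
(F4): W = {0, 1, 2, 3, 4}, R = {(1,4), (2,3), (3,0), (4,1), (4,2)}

(F1), (F2), (F3)

The schema corresponds to a generalized confluence (Geach) condition: ∀x ∀y (xR²y → ∃w (yR²w ∧ xR²w)).
(F1): condition met.
(F2): condition met.
(F3): condition met.
(F4): fails — 1R²2 but no w with 2R²w and 1R²w.
Valid on: (F1), (F2), (F3).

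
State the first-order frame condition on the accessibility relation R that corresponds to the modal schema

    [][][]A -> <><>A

This is a Sahlqvist (Geach-type) schema ◇^0□^3A → □^0◇^2A.
Minimal-valuation argument: fix x; take any y with xR^0y and any z with xR^0z. Set V(A) to the set of worlds R-reachable from y in exactly 3 steps. Then □^3A holds at y, so the antecedent holds at x; validity forces ◇^2A at z, giving a w with zR^2w and yR^3w.
First-order correspondent: forall x exists w (x R^3 w & x R^2 w).

forall x exists w (x R^3 w & x R^2 w)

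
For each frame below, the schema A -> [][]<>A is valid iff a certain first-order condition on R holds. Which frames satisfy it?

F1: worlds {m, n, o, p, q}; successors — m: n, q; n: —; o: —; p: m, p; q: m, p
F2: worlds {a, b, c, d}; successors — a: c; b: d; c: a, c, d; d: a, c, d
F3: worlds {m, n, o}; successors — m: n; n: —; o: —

The schema corresponds to a generalized confluence (Geach) condition: forall x forall z (x R^2 z -> exists w (x = w & zRw)).
F1: fails — mR²m but no w with m=w and mRw.
F2: fails — aR²a but no w with a=w and aRw.
F3: holds.

F3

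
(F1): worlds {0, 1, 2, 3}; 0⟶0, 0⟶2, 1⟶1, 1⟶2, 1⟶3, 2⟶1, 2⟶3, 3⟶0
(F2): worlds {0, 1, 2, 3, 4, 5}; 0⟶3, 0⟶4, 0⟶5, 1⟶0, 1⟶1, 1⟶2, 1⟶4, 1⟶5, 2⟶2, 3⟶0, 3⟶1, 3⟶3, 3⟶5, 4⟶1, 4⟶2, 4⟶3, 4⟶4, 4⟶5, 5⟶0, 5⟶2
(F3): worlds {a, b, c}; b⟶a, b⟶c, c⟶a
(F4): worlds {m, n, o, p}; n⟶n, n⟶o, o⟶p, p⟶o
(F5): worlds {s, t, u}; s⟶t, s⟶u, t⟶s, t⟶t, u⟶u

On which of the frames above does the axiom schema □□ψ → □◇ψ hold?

(F1), (F2), (F4), (F5)

The schema corresponds to a generalized confluence (Geach) condition: ∀x ∀z (xRz → ∃w (xR²w ∧ zRw)).
(F1): condition met.
(F2): condition met.
(F3): fails — bRa but no w with bR²w and aRw.
(F4): condition met.
(F5): condition met.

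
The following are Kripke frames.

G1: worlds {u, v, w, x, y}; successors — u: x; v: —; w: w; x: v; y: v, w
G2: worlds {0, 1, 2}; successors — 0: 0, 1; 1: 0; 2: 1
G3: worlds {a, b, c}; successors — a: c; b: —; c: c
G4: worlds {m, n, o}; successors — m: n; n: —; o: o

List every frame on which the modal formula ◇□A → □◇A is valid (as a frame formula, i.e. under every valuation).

This is the axiom for convergence; its first-order frame correspondent is ∀x ∀y ∀z (Rxy ∧ Rxz → ∃w (Ryw ∧ Rzw)).
G1: fails — Rxv and Rxv but v and v have no common successor.
G2: holds.
G3: holds.
G4: fails — Rmn and Rmn but n and n have no common successor.
Valid on: G2, G3.

G2, G3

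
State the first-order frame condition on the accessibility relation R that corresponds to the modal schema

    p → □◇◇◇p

This is a Sahlqvist (Geach-type) schema ◇^0□^0p → □^1◇^3p.
Minimal-valuation argument: fix x; take any y with xR^0y and any z with xR^1z. Set V(p) to the set of worlds R-reachable from y in exactly 0 steps. Then □^0p holds at y, so the antecedent holds at x; validity forces ◇^3p at z, giving a w with zR^3w and yR^0w.
First-order correspondent: ∀x ∀z (xRz → ∃w (x = w ∧ zR³w)).

∀x ∀z (xRz → ∃w (x = w ∧ zR³w))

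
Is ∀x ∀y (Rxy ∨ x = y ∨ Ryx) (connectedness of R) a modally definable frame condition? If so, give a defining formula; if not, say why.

Not modally definable

Any modally definable frame class is closed under disjoint unions.
Take 4 disjoint single-world reflexive frames: each is trivially connected, but their disjoint union has 4 worlds with no edge between distinct components, so it is not connected.
So the class is not modally definable.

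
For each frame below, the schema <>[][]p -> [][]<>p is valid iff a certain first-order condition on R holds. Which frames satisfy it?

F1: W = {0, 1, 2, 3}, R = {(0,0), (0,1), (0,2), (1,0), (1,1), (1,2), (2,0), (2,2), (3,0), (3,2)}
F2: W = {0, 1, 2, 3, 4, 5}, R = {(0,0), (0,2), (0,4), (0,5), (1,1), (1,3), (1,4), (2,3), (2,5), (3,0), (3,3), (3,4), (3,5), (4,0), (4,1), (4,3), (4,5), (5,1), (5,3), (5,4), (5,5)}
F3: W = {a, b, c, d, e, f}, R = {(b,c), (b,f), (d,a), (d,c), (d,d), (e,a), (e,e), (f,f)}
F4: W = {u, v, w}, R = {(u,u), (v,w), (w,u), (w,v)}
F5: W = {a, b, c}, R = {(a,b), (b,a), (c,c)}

F1, F2, F4, F5

This is the axiom for a generalized confluence (Geach) condition; its first-order frame correspondent is forall x forall y forall z ((xRy & x R^2 z) -> exists w (y R^2 w & zRw)).
F1: holds.
F2: holds.
F3: fails — bRc, bR²f but no w with cR²w and fRw.
F4: holds.
F5: holds.
Valid on: F1, F2, F4, F5.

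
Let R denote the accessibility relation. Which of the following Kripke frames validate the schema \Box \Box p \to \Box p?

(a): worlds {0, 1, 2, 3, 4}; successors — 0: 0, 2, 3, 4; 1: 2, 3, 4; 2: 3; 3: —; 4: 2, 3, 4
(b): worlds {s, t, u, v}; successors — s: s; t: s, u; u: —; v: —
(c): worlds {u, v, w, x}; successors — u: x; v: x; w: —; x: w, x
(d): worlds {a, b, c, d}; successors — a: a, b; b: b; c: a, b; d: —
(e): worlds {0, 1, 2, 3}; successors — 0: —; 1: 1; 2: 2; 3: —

The schema corresponds to density: \forall x \forall y (Rxy \to \exists z (Rxz \wedge Rzy)).
(a): fails — R23 but no z with R2z and Rz3.
(b): fails — Rtu but no z with Rtz and Rzu.
(c): holds.
(d): holds.
(e): holds.

(c), (d), (e)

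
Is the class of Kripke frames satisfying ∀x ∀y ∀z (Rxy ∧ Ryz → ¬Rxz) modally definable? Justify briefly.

No — not modally definable

Modal frame validity is preserved under surjective bounded morphisms.
The 5-cycle (worlds w0,w1,w2,w3,w4 with w0→w1→w2→w3→w4→w0) is intransitive. Mapping every world to a single reflexive point • is a surjective bounded morphism; the reflexive point is not intransitive (R••∧R•• but R••).
So the class is not modally definable.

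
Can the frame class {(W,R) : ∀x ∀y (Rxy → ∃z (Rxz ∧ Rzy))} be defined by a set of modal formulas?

The condition is density. A defining modal formula is □□p → □p.
Suppose □□p→□p is valid. Take Rxy and set V(p)={w : xR²w}. Then □□p at x, so □p at x, so p at y, i.e. ∃z(Rxz∧Rzy).

Yes — defined by □□p → □p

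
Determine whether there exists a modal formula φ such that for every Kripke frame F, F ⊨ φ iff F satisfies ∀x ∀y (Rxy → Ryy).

Yes — defined by □(□r → r)

Yes: it is shift-reflexivity, defined by the T□ schema □(□r → r).
Suppose □(□r→r) is valid. Take Rxy and set V(r)={w : Ryw}. Then at y, □r holds; since □(□r→r) at x, □r→r at y, so r at y, i.e. Ryy.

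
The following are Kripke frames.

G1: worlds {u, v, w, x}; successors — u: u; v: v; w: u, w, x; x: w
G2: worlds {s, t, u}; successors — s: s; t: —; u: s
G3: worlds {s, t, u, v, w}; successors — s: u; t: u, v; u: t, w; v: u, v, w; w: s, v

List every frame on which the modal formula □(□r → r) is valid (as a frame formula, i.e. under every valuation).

G2

This is the axiom for shift-reflexivity; its first-order frame correspondent is ∀x ∀y (Rxy → Ryy).
G1: fails — Rwx but not Rxx.
G2: condition met.
G3: fails — Ruw but not Rww.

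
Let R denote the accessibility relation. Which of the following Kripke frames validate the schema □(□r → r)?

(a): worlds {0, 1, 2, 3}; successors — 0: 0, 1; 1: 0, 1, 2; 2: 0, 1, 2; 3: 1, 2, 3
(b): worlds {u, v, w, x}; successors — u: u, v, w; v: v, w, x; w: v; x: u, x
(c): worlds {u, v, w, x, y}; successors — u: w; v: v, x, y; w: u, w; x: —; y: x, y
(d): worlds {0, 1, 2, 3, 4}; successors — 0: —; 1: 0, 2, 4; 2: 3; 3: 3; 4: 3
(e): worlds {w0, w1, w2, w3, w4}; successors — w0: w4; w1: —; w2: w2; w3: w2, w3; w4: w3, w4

(a), (e)

The schema corresponds to shift-reflexivity: ∀x ∀y (Rxy → Ryy).
(a): condition met.
(b): fails — Ruw but not Rww.
(c): fails — Ryx but not Rxx.
(d): fails — R10 but not R00.
(e): condition met.
Valid on: (a), (e).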